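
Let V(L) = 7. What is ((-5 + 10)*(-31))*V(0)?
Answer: -1085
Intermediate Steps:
((-5 + 10)*(-31))*V(0) = ((-5 + 10)*(-31))*7 = (5*(-31))*7 = -155*7 = -1085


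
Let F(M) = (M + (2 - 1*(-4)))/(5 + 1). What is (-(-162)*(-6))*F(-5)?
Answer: -162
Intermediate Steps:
F(M) = 1 + M/6 (F(M) = (M + (2 + 4))/6 = (M + 6)*(⅙) = (6 + M)*(⅙) = 1 + M/6)
(-(-162)*(-6))*F(-5) = (-(-162)*(-6))*(1 + (⅙)*(-5)) = (-27*36)*(1 - ⅚) = -972*⅙ = -162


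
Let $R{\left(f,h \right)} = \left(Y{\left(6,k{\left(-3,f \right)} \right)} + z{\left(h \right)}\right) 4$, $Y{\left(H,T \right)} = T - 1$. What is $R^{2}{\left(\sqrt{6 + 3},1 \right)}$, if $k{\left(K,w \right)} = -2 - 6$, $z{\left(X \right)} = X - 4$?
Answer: $2304$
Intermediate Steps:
$z{\left(X \right)} = -4 + X$
$k{\left(K,w \right)} = -8$ ($k{\left(K,w \right)} = -2 - 6 = -8$)
$Y{\left(H,T \right)} = -1 + T$
$R{\left(f,h \right)} = -52 + 4 h$ ($R{\left(f,h \right)} = \left(\left(-1 - 8\right) + \left(-4 + h\right)\right) 4 = \left(-9 + \left(-4 + h\right)\right) 4 = \left(-13 + h\right) 4 = -52 + 4 h$)
$R^{2}{\left(\sqrt{6 + 3},1 \right)} = \left(-52 + 4 \cdot 1\right)^{2} = \left(-52 + 4\right)^{2} = \left(-48\right)^{2} = 2304$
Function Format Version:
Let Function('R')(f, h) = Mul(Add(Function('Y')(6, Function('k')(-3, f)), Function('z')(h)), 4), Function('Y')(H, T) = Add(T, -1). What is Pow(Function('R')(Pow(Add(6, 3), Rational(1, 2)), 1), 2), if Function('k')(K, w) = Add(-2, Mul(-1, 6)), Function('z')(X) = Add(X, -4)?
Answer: 2304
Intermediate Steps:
Function('z')(X) = Add(-4, X)
Function('k')(K, w) = -8 (Function('k')(K, w) = Add(-2, -6) = -8)
Function('Y')(H, T) = Add(-1, T)
Function('R')(f, h) = Add(-52, Mul(4, h)) (Function('R')(f, h) = Mul(Add(Add(-1, -8), Add(-4, h)), 4) = Mul(Add(-9, Add(-4, h)), 4) = Mul(Add(-13, h), 4) = Add(-52, Mul(4, h)))
Pow(Function('R')(Pow(Add(6, 3), Rational(1, 2)), 1), 2) = Pow(Add(-52, Mul(4, 1)), 2) = Pow(Add(-52, 4), 2) = Pow(-48, 2) = 2304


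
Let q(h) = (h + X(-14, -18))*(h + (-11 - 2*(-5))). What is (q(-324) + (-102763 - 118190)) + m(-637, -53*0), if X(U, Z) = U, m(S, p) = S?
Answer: -111740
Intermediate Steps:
q(h) = (-1 + h)*(-14 + h) (q(h) = (h - 14)*(h + (-11 - 2*(-5))) = (-14 + h)*(h + (-11 + 10)) = (-14 + h)*(h - 1) = (-14 + h)*(-1 + h) = (-1 + h)*(-14 + h))
(q(-324) + (-102763 - 118190)) + m(-637, -53*0) = ((14 + (-324)**2 - 15*(-324)) + (-102763 - 118190)) - 637 = ((14 + 104976 + 4860) - 220953) - 637 = (109850 - 220953) - 637 = -111103 - 637 = -111740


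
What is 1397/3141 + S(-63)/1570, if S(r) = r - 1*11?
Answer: 980428/2465685 ≈ 0.39763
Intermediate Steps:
S(r) = -11 + r (S(r) = r - 11 = -11 + r)
1397/3141 + S(-63)/1570 = 1397/3141 + (-11 - 63)/1570 = 1397*(1/3141) - 74*1/1570 = 1397/3141 - 37/785 = 980428/2465685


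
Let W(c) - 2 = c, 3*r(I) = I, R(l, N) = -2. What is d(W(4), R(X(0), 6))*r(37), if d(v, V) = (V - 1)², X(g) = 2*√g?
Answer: 111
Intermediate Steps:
r(I) = I/3
W(c) = 2 + c
d(v, V) = (-1 + V)²
d(W(4), R(X(0), 6))*r(37) = (-1 - 2)²*((⅓)*37) = (-3)²*(37/3) = 9*(37/3) = 111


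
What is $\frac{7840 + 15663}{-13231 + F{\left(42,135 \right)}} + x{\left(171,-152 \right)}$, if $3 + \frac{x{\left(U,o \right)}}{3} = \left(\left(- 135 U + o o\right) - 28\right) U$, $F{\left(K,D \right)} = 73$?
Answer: $- \frac{60892411}{13158} \approx -4627.8$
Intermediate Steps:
$x{\left(U,o \right)} = -9 + 3 U \left(-28 + o^{2} - 135 U\right)$ ($x{\left(U,o \right)} = -9 + 3 \left(\left(- 135 U + o o\right) - 28\right) U = -9 + 3 \left(\left(- 135 U + o^{2}\right) - 28\right) U = -9 + 3 \left(\left(o^{2} - 135 U\right) - 28\right) U = -9 + 3 \left(-28 + o^{2} - 135 U\right) U = -9 + 3 U \left(-28 + o^{2} - 135 U\right)$)
$\frac{7840 + 15663}{-13231 + F{\left(42,135 \right)}} + x{\left(171,-152 \right)} = \frac{7840 + 15663}{-13231 + 73} - \left(14373 - 11852352 + 11842605\right) = \frac{23503}{-13158} - \left(11856978 - 11852352\right) = 23503 \left(- \frac{1}{13158}\right) - 4626 = - \frac{23503}{13158} - 4626 = - \frac{60892411}{13158}$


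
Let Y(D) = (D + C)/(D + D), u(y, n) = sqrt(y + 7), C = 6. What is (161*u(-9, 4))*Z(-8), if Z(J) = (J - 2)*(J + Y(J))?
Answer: 50715*I*sqrt(2)/4 ≈ 17930.0*I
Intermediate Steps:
u(y, n) = sqrt(7 + y)
Y(D) = (6 + D)/(2*D) (Y(D) = (D + 6)/(D + D) = (6 + D)/((2*D)) = (6 + D)*(1/(2*D)) = (6 + D)/(2*D))
Z(J) = (-2 + J)*(J + (6 + J)/(2*J)) (Z(J) = (J - 2)*(J + (6 + J)/(2*J)) = (-2 + J)*(J + (6 + J)/(2*J)))
(161*u(-9, 4))*Z(-8) = (161*sqrt(7 - 9))*(2 + (-8)**2 - 6/(-8) - 3/2*(-8)) = (161*sqrt(-2))*(2 + 64 - 6*(-1/8) + 12) = (161*(I*sqrt(2)))*(2 + 64 + 3/4 + 12) = (161*I*sqrt(2))*(315/4) = 50715*I*sqrt(2)/4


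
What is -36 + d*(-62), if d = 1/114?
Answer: -2083/57 ≈ -36.544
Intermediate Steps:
d = 1/114 ≈ 0.0087719
-36 + d*(-62) = -36 + (1/114)*(-62) = -36 - 31/57 = -2083/57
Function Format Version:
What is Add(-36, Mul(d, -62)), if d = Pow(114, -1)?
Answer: Rational(-2083, 57) ≈ -36.544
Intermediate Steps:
d = Rational(1, 114) ≈ 0.0087719
Add(-36, Mul(d, -62)) = Add(-36, Mul(Rational(1, 114), -62)) = Add(-36, Rational(-31, 57)) = Rational(-2083, 57)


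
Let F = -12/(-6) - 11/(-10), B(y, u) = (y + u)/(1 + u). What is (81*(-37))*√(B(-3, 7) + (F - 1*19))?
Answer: -2997*I*√385/5 ≈ -11761.0*I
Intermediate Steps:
B(y, u) = (u + y)/(1 + u)
F = 31/10 (F = -12*(-⅙) - 11*(-⅒) = 2 + 11/10 = 31/10 ≈ 3.1000)
(81*(-37))*√(B(-3, 7) + (F - 1*19)) = (81*(-37))*√((7 - 3)/(1 + 7) + (31/10 - 1*19)) = -2997*√(4/8 + (31/10 - 19)) = -2997*√((⅛)*4 - 159/10) = -2997*√(½ - 159/10) = -2997*I*√385/5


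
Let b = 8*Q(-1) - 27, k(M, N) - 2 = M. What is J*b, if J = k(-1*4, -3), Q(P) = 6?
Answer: -42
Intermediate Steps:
k(M, N) = 2 + M
J = -2 (J = 2 - 1*4 = 2 - 4 = -2)
b = 21 (b = 8*6 - 27 = 48 - 27 = 21)
J*b = -2*21 = -42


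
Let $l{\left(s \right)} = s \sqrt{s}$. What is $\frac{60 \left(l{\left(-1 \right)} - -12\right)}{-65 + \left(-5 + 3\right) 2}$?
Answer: $- \frac{240}{23} + \frac{20 i}{23} \approx -10.435 + 0.86957 i$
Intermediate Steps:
$l{\left(s \right)} = s^{\frac{3}{2}}$
$\frac{60 \left(l{\left(-1 \right)} - -12\right)}{-65 + \left(-5 + 3\right) 2} = \frac{60 \left(\left(-1\right)^{\frac{3}{2}} - -12\right)}{-65 + \left(-5 + 3\right) 2} = \frac{60 \left(- i + 12\right)}{-65 - 4} = \frac{60 \left(12 - i\right)}{-65 - 4} = \frac{720 - 60 i}{-69} = \left(720 - 60 i\right) \left(- \frac{1}{69}\right) = - \frac{240}{23} + \frac{20 i}{23}$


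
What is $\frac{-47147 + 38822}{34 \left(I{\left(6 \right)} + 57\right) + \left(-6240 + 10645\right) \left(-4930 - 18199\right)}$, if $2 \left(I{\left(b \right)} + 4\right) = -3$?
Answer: $\frac{925}{11320166} \approx 8.1713 \cdot 10^{-5}$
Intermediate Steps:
$I{\left(b \right)} = - \frac{11}{2}$ ($I{\left(b \right)} = -4 + \frac{1}{2} \left(-3\right) = -4 - \frac{3}{2} = - \frac{11}{2}$)
$\frac{-47147 + 38822}{34 \left(I{\left(6 \right)} + 57\right) + \left(-6240 + 10645\right) \left(-4930 - 18199\right)} = \frac{-47147 + 38822}{34 \left(- \frac{11}{2} + 57\right) + \left(-6240 + 10645\right) \left(-4930 - 18199\right)} = - \frac{8325}{34 \cdot \frac{103}{2} + 4405 \left(-23129\right)} = - \frac{8325}{1751 - 101883245} = - \frac{8325}{-101881494} = \left(-8325\right) \left(- \frac{1}{101881494}\right) = \frac{925}{11320166}$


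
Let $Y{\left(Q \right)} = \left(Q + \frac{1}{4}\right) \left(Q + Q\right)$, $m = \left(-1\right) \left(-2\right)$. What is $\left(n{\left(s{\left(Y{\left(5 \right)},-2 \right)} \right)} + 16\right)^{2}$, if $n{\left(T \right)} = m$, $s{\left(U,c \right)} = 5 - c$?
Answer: $324$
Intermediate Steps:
$m = 2$
$Y{\left(Q \right)} = 2 Q \left(\frac{1}{4} + Q\right)$ ($Y{\left(Q \right)} = \left(Q + \frac{1}{4}\right) 2 Q = \left(\frac{1}{4} + Q\right) 2 Q = 2 Q \left(\frac{1}{4} + Q\right)$)
$n{\left(T \right)} = 2$
$\left(n{\left(s{\left(Y{\left(5 \right)},-2 \right)} \right)} + 16\right)^{2} = \left(2 + 16\right)^{2} = 18^{2} = 324$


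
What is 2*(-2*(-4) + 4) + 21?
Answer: 45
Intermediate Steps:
2*(-2*(-4) + 4) + 21 = 2*(8 + 4) + 21 = 2*12 + 21 = 24 + 21 = 45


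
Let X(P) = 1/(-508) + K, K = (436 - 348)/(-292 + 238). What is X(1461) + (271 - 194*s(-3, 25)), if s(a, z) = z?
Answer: -62827943/13716 ≈ -4580.6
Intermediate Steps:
K = -44/27 (K = 88/(-54) = 88*(-1/54) = -44/27 ≈ -1.6296)
X(P) = -22379/13716 (X(P) = 1/(-508) - 44/27 = -1/508 - 44/27 = -22379/13716)
X(1461) + (271 - 194*s(-3, 25)) = -22379/13716 + (271 - 194*25) = -22379/13716 + (271 - 4850) = -22379/13716 - 4579 = -62827943/13716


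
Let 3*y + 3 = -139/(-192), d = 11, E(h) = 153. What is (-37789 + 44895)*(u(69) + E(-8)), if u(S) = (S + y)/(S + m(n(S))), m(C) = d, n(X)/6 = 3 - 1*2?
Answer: 25189160491/23040 ≈ 1.0933e+6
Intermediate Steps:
n(X) = 6 (n(X) = 6*(3 - 1*2) = 6*(3 - 2) = 6*1 = 6)
m(C) = 11
y = -437/576 (y = -1 + (-139/(-192))/3 = -1 + (-139*(-1/192))/3 = -1 + (1/3)*(139/192) = -1 + 139/576 = -437/576 ≈ -0.75868)
u(S) = (-437/576 + S)/(11 + S) (u(S) = (S - 437/576)/(S + 11) = (-437/576 + S)/(11 + S))
(-37789 + 44895)*(u(69) + E(-8)) = (-37789 + 44895)*((-437/576 + 69)/(11 + 69) + 153) = 7106*((39307/576)/80 + 153) = 7106*((1/80)*(39307/576) + 153) = 7106*(39307/46080 + 153) = 7106*(7089547/46080) = 25189160491/23040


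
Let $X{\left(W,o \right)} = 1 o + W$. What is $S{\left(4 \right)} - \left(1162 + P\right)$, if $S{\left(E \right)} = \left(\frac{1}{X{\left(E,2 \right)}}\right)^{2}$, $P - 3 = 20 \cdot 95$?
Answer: $- \frac{110339}{36} \approx -3065.0$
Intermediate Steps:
$P = 1903$ ($P = 3 + 20 \cdot 95 = 3 + 1900 = 1903$)
$X{\left(W,o \right)} = W + o$ ($X{\left(W,o \right)} = o + W = W + o$)
$S{\left(E \right)} = \frac{1}{\left(2 + E\right)^{2}}$ ($S{\left(E \right)} = \left(\frac{1}{E + 2}\right)^{2} = \left(\frac{1}{2 + E}\right)^{2} = \frac{1}{\left(2 + E\right)^{2}}$)
$S{\left(4 \right)} - \left(1162 + P\right) = \frac{1}{\left(2 + 4\right)^{2}} - \left(1162 + 1903\right) = \frac{1}{36} - 3065 = - \frac{110339}{36}$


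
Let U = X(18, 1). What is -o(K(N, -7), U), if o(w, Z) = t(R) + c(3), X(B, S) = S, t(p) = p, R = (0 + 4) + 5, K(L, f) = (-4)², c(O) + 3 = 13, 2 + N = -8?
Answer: -19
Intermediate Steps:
N = -10 (N = -2 - 8 = -10)
c(O) = 10 (c(O) = -3 + 13 = 10)
K(L, f) = 16
R = 9 (R = 4 + 5 = 9)
U = 1
o(w, Z) = 19 (o(w, Z) = 9 + 10 = 19)
-o(K(N, -7), U) = -1*19 = -19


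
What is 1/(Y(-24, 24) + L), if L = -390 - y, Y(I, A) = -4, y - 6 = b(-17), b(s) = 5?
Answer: -1/405 ≈ -0.0024691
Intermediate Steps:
y = 11 (y = 6 + 5 = 11)
L = -401 (L = -390 - 1*11 = -390 - 11 = -401)
1/(Y(-24, 24) + L) = 1/(-4 - 401) = 1/(-405) = -1/405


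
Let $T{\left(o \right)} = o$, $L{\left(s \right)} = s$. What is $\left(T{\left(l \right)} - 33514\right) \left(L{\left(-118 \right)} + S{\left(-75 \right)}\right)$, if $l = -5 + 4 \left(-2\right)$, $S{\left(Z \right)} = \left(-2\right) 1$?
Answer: $4023240$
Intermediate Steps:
$S{\left(Z \right)} = -2$
$l = -13$ ($l = -5 - 8 = -13$)
$\left(T{\left(l \right)} - 33514\right) \left(L{\left(-118 \right)} + S{\left(-75 \right)}\right) = \left(-13 - 33514\right) \left(-118 - 2\right) = \left(-33527\right) \left(-120\right) = 4023240$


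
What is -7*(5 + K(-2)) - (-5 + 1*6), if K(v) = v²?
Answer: -64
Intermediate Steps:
-7*(5 + K(-2)) - (-5 + 1*6) = -7*(5 + (-2)²) - (-5 + 1*6) = -7*(5 + 4) - (-5 + 6) = -7*9 - 1*1 = -63 - 1 = -64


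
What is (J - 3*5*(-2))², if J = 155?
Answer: 34225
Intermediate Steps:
(J - 3*5*(-2))² = (155 - 3*5*(-2))² = (155 - 15*(-2))² = (155 + 30)² = 185² = 34225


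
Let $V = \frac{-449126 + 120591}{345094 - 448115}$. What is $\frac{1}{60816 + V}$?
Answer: $\frac{103021}{6265653671} \approx 1.6442 \cdot 10^{-5}$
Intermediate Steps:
$V = \frac{328535}{103021}$ ($V = - \frac{328535}{-103021} = \left(-328535\right) \left(- \frac{1}{103021}\right) = \frac{328535}{103021} \approx 3.189$)
$\frac{1}{60816 + V} = \frac{1}{60816 + \frac{328535}{103021}} = \frac{1}{\frac{6265653671}{103021}} = \frac{103021}{6265653671}$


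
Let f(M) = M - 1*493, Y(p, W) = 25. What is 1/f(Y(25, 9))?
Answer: -1/468 ≈ -0.0021368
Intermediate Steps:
f(M) = -493 + M (f(M) = M - 493 = -493 + M)
1/f(Y(25, 9)) = 1/(-493 + 25) = 1/(-468) = -1/468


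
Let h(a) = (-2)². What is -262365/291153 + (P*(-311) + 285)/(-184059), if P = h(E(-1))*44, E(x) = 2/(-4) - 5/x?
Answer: -636020932/1050771177 ≈ -0.60529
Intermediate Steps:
E(x) = -½ - 5/x (E(x) = 2*(-¼) - 5/x = -½ - 5/x)
h(a) = 4
P = 176 (P = 4*44 = 176)
-262365/291153 + (P*(-311) + 285)/(-184059) = -262365/291153 + (176*(-311) + 285)/(-184059) = -262365*1/291153 + (-54736 + 285)*(-1/184059) = -87455/97051 - 54451*(-1/184059) = -87455/97051 + 3203/10827 = -636020932/1050771177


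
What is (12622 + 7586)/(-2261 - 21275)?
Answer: -1263/1471 ≈ -0.85860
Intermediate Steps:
(12622 + 7586)/(-2261 - 21275) = 20208/(-23536) = 20208*(-1/23536) = -1263/1471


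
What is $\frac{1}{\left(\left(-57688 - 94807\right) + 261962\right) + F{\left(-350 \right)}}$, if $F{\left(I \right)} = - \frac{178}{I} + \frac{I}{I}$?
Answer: $\frac{175}{19156989} \approx 9.1351 \cdot 10^{-6}$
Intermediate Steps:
$F{\left(I \right)} = 1 - \frac{178}{I}$ ($F{\left(I \right)} = - \frac{178}{I} + 1 = 1 - \frac{178}{I}$)
$\frac{1}{\left(\left(-57688 - 94807\right) + 261962\right) + F{\left(-350 \right)}} = \frac{1}{\left(\left(-57688 - 94807\right) + 261962\right) + \frac{-178 - 350}{-350}} = \frac{1}{\left(-152495 + 261962\right) - - \frac{264}{175}} = \frac{1}{109467 + \frac{264}{175}} = \frac{1}{\frac{19156989}{175}} = \frac{175}{19156989}$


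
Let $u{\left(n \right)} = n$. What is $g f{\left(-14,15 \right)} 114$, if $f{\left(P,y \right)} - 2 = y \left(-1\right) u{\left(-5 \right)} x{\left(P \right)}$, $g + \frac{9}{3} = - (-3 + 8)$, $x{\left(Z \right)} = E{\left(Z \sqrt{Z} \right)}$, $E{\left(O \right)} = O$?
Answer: $-1824 + 957600 i \sqrt{14} \approx -1824.0 + 3.583 \cdot 10^{6} i$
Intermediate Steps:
$x{\left(Z \right)} = Z^{\frac{3}{2}}$ ($x{\left(Z \right)} = Z \sqrt{Z} = Z^{\frac{3}{2}}$)
$g = -8$ ($g = -3 - \left(-3 + 8\right) = -3 - 5 = -8$)
$f{\left(P,y \right)} = 2 + 5 y P^{\frac{3}{2}}$ ($f{\left(P,y \right)} = 2 + y \left(-1\right) \left(-5\right) P^{\frac{3}{2}} = 2 + - y \left(-5\right) P^{\frac{3}{2}} = 2 + 5 y P^{\frac{3}{2}}$)
$g f{\left(-14,15 \right)} 114 = - 8 \left(2 + 5 \cdot 15 \left(-14\right)^{\frac{3}{2}}\right) 114 = - 8 \left(2 + 5 \cdot 15 \left(- 14 i \sqrt{14}\right)\right) 114 = - 8 \left(2 - 1050 i \sqrt{14}\right) 114 = \left(-16 + 8400 i \sqrt{14}\right) 114 = -1824 + 957600 i \sqrt{14}$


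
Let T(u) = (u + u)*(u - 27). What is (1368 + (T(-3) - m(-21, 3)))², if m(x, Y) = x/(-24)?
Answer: 153190129/64 ≈ 2.3936e+6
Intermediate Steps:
T(u) = 2*u*(-27 + u) (T(u) = (2*u)*(-27 + u) = 2*u*(-27 + u))
m(x, Y) = -x/24 (m(x, Y) = x*(-1/24) = -x/24)
(1368 + (T(-3) - m(-21, 3)))² = (1368 + (2*(-3)*(-27 - 3) - (-1)*(-21)/24))² = (1368 + (2*(-3)*(-30) - 1*7/8))² = (1368 + (180 - 7/8))² = (1368 + 1433/8)² = (12377/8)² = 153190129/64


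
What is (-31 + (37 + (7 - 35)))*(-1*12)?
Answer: 264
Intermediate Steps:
(-31 + (37 + (7 - 35)))*(-1*12) = (-31 + (37 - 28))*(-12) = (-31 + 9)*(-12) = -22*(-12) = 264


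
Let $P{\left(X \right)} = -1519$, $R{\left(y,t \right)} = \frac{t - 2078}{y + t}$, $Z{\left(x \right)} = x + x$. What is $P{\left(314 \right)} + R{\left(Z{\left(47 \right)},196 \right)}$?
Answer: $- \frac{221196}{145} \approx -1525.5$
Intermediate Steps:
$Z{\left(x \right)} = 2 x$
$R{\left(y,t \right)} = \frac{-2078 + t}{t + y}$
$P{\left(314 \right)} + R{\left(Z{\left(47 \right)},196 \right)} = -1519 + \frac{-2078 + 196}{196 + 2 \cdot 47} = -1519 + \frac{1}{196 + 94} \left(-1882\right) = -1519 + \frac{1}{290} \left(-1882\right) = -1519 - \frac{941}{145} = - \frac{221196}{145}$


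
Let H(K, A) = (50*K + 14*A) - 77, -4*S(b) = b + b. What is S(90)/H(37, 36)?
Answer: -5/253 ≈ -0.019763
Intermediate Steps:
S(b) = -b/2 (S(b) = -(b + b)/4 = -b/2)
H(K, A) = -77 + 14*A + 50*K (H(K, A) = (14*A + 50*K) - 77 = -77 + 14*A + 50*K)
S(90)/H(37, 36) = (-½*90)/(-77 + 14*36 + 50*37) = -45/(-77 + 504 + 1850) = -45/2277 = -45*1/2277 = -5/253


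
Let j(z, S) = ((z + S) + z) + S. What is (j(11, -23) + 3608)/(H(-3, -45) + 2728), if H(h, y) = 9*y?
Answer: 3584/2323 ≈ 1.5428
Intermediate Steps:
j(z, S) = 2*S + 2*z (j(z, S) = ((S + z) + z) + S = (S + 2*z) + S = 2*S + 2*z)
(j(11, -23) + 3608)/(H(-3, -45) + 2728) = ((2*(-23) + 2*11) + 3608)/(9*(-45) + 2728) = ((-46 + 22) + 3608)/(-405 + 2728) = (-24 + 3608)/2323 = 3584*(1/2323) = 3584/2323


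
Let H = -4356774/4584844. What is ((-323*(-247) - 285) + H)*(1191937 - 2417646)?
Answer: -223368551599580825/2292422 ≈ -9.7438e+10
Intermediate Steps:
H = -2178387/2292422 (H = -4356774*1/4584844 = -2178387/2292422 ≈ -0.95026)
((-323*(-247) - 285) + H)*(1191937 - 2417646) = ((-323*(-247) - 285) - 2178387/2292422)*(1191937 - 2417646) = ((79781 - 285) - 2178387/2292422)*(-1225709) = (79496 - 2178387/2292422)*(-1225709) = (182236200925/2292422)*(-1225709) = -223368551599580825/2292422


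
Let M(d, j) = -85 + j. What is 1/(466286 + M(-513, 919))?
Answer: 1/467120 ≈ 2.1408e-6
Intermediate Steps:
1/(466286 + M(-513, 919)) = 1/(466286 + (-85 + 919)) = 1/(466286 + 834) = 1/467120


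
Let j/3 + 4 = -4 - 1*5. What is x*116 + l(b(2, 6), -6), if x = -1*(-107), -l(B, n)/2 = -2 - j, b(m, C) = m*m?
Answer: 12338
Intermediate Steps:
b(m, C) = m²
j = -39 (j = -12 + 3*(-4 - 1*5) = -12 + 3*(-4 - 5) = -12 + 3*(-9) = -12 - 27 = -39)
l(B, n) = -74 (l(B, n) = -2*(-2 - 1*(-39)) = -2*(-2 + 39) = -2*37 = -74)
x = 107
x*116 + l(b(2, 6), -6) = 107*116 - 74 = 12412 - 74 = 12338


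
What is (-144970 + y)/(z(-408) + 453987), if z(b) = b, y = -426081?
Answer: -571051/453579 ≈ -1.2590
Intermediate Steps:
(-144970 + y)/(z(-408) + 453987) = (-144970 - 426081)/(-408 + 453987) = -571051/453579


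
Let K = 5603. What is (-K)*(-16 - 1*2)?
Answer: 100854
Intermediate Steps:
(-K)*(-16 - 1*2) = (-1*5603)*(-16 - 1*2) = -5603*(-16 - 2) = -5603*(-18) = 100854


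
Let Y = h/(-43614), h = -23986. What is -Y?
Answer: -11993/21807 ≈ -0.54996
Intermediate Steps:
Y = 11993/21807 (Y = -23986/(-43614) = -23986*(-1/43614) = 11993/21807 ≈ 0.54996)
-Y = -1*11993/21807 = -11993/21807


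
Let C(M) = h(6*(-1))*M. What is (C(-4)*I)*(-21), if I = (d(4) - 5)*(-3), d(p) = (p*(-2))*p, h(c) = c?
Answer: -55944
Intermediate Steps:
d(p) = -2*p² (d(p) = (-2*p)*p = -2*p²)
C(M) = -6*M (C(M) = (6*(-1))*M = -6*M)
I = 111 (I = (-2*4² - 5)*(-3) = (-2*16 - 5)*(-3) = (-32 - 5)*(-3) = -37*(-3) = 111)
(C(-4)*I)*(-21) = (-6*(-4)*111)*(-21) = (24*111)*(-21) = 2664*(-21) = -55944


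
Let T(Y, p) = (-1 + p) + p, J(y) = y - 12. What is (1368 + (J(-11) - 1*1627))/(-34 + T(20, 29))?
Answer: -282/23 ≈ -12.261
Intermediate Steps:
J(y) = -12 + y
T(Y, p) = -1 + 2*p
(1368 + (J(-11) - 1*1627))/(-34 + T(20, 29)) = (1368 + ((-12 - 11) - 1*1627))/(-34 + (-1 + 2*29)) = (1368 + (-23 - 1627))/(-34 + (-1 + 58)) = (1368 - 1650)/(-34 + 57) = -282/23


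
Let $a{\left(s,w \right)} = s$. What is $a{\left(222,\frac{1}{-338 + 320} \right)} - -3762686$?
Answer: $3762908$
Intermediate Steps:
$a{\left(222,\frac{1}{-338 + 320} \right)} - -3762686 = 222 - -3762686 = 222 + 3762686 = 3762908$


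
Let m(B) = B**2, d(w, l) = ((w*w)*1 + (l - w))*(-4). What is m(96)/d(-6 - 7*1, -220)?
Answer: 1152/19 ≈ 60.632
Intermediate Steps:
d(w, l) = -4*l - 4*w**2 + 4*w (d(w, l) = (w**2*1 + (l - w))*(-4) = (w**2 + (l - w))*(-4) = (l + w**2 - w)*(-4) = -4*l - 4*w**2 + 4*w)
m(96)/d(-6 - 7*1, -220) = 96**2/(-4*(-220) - 4*(-6 - 7*1)**2 + 4*(-6 - 7*1)) = 9216/(880 - 4*(-6 - 7)**2 + 4*(-6 - 7)) = 9216/(880 - 4*(-13)**2 + 4*(-13)) = 9216/(880 - 4*169 - 52) = 9216/(880 - 676 - 52) = 9216/152 = 9216*(1/152) = 1152/19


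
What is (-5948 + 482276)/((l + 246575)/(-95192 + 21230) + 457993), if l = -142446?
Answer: 35230171536/33873974137 ≈ 1.0400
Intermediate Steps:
(-5948 + 482276)/((l + 246575)/(-95192 + 21230) + 457993) = (-5948 + 482276)/((-142446 + 246575)/(-95192 + 21230) + 457993) = 476328/(104129/(-73962) + 457993) = 476328/(104129*(-1/73962) + 457993) = 476328/(-104129/73962 + 457993) = 476328/(33873974137/73962) = 476328*(73962/33873974137) = 35230171536/33873974137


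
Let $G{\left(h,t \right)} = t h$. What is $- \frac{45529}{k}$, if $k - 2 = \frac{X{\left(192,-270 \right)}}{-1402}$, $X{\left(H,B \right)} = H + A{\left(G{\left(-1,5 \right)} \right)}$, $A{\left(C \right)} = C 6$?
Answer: $- \frac{31915829}{1321} \approx -24160.0$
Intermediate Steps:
$G{\left(h,t \right)} = h t$
$A{\left(C \right)} = 6 C$
$X{\left(H,B \right)} = -30 + H$ ($X{\left(H,B \right)} = H + 6 \left(\left(-1\right) 5\right) = H + 6 \left(-5\right) = H - 30 = -30 + H$)
$k = \frac{1321}{701}$ ($k = 2 + \frac{-30 + 192}{-1402} = 2 + 162 \left(- \frac{1}{1402}\right) = 2 - \frac{81}{701} = \frac{1321}{701} \approx 1.8845$)
$- \frac{45529}{k} = - \frac{45529}{\frac{1321}{701}} = \left(-45529\right) \frac{701}{1321} = - \frac{31915829}{1321}$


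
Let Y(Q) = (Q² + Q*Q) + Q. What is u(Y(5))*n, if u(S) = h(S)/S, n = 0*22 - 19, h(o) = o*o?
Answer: -1045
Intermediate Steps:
h(o) = o²
Y(Q) = Q + 2*Q² (Y(Q) = (Q² + Q²) + Q = 2*Q² + Q = Q + 2*Q²)
n = -19 (n = 0 - 19 = -19)
u(S) = S (u(S) = S²/S = S)
u(Y(5))*n = (5*(1 + 2*5))*(-19) = (5*(1 + 10))*(-19) = (5*11)*(-19) = 55*(-19) = -1045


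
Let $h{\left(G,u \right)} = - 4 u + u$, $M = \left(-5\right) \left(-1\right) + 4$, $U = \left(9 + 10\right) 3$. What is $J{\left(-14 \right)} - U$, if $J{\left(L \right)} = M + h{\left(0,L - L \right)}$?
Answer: $-48$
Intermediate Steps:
$U = 57$ ($U = 19 \cdot 3 = 57$)
$M = 9$ ($M = 5 + 4 = 9$)
$h{\left(G,u \right)} = - 3 u$
$J{\left(L \right)} = 9$ ($J{\left(L \right)} = 9 - 3 \left(L - L\right) = 9 - 0 = 9 + 0 = 9$)
$J{\left(-14 \right)} - U = 9 - 57 = -48$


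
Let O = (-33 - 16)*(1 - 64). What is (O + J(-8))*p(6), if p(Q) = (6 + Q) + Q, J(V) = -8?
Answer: 55422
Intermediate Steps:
O = 3087 (O = -49*(-63) = 3087)
p(Q) = 6 + 2*Q
(O + J(-8))*p(6) = (3087 - 8)*(6 + 2*6) = 3079*(6 + 12) = 3079*18 = 55422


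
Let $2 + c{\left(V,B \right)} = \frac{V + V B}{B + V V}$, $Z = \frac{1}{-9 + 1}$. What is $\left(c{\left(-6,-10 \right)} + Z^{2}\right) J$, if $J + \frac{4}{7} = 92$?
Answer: $\frac{110}{13} \approx 8.4615$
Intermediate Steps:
$J = \frac{640}{7}$ ($J = - \frac{4}{7} + 92 = \frac{640}{7} \approx 91.429$)
$Z = - \frac{1}{8}$ ($Z = \frac{1}{-8} = - \frac{1}{8} \approx -0.125$)
$c{\left(V,B \right)} = -2 + \frac{V + B V}{B + V^{2}}$ ($c{\left(V,B \right)} = -2 + \frac{V + V B}{B + V V} = -2 + \frac{V + B V}{B + V^{2}}$)
$\left(c{\left(-6,-10 \right)} + Z^{2}\right) J = \left(\frac{-6 - -20 - 2 \left(-6\right)^{2} - -60}{-10 + \left(-6\right)^{2}} + \left(- \frac{1}{8}\right)^{2}\right) \frac{640}{7} = \left(\frac{-6 + 20 - 72 + 60}{-10 + 36} + \frac{1}{64}\right) \frac{640}{7} = \left(\frac{-6 + 20 - 72 + 60}{26} + \frac{1}{64}\right) \frac{640}{7} = \left(\frac{1}{26} \cdot 2 + \frac{1}{64}\right) \frac{640}{7} = \left(\frac{1}{13} + \frac{1}{64}\right) \frac{640}{7} = \frac{77}{832} \cdot \frac{640}{7} = \frac{110}{13}$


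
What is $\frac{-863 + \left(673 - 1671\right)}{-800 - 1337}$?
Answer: $\frac{1861}{2137} \approx 0.87085$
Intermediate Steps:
$\frac{-863 + \left(673 - 1671\right)}{-800 - 1337} = \frac{-863 - 998}{-2137} = \left(-1861\right) \left(- \frac{1}{2137}\right) = \frac{1861}{2137}$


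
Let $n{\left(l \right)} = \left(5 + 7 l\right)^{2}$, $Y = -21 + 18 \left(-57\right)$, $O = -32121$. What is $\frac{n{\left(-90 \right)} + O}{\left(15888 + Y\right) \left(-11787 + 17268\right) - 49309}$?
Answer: $\frac{89626}{20323553} \approx 0.00441$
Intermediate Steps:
$Y = -1047$ ($Y = -21 - 1026 = -1047$)
$\frac{n{\left(-90 \right)} + O}{\left(15888 + Y\right) \left(-11787 + 17268\right) - 49309} = \frac{\left(5 + 7 \left(-90\right)\right)^{2} - 32121}{\left(15888 - 1047\right) \left(-11787 + 17268\right) - 49309} = \frac{\left(5 - 630\right)^{2} - 32121}{14841 \cdot 5481 - 49309} = \frac{\left(-625\right)^{2} - 32121}{81343521 - 49309} = \frac{390625 - 32121}{81294212} = 358504 \cdot \frac{1}{81294212} = \frac{89626}{20323553}$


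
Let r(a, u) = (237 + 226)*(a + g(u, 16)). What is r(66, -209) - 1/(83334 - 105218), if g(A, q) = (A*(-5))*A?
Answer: -2212274502987/21884 ≈ -1.0109e+8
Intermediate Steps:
g(A, q) = -5*A**2 (g(A, q) = (-5*A)*A = -5*A**2)
r(a, u) = -2315*u**2 + 463*a (r(a, u) = (237 + 226)*(a - 5*u**2) = 463*(a - 5*u**2) = -2315*u**2 + 463*a)
r(66, -209) - 1/(83334 - 105218) = (-2315*(-209)**2 + 463*66) - 1/(83334 - 105218) = (-2315*43681 + 30558) - 1/(-21884) = (-101121515 + 30558) - 1*(-1/21884) = -101090957 + 1/21884 = -2212274502987/21884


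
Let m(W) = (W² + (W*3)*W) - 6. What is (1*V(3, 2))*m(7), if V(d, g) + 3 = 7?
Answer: 760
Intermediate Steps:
V(d, g) = 4 (V(d, g) = -3 + 7 = 4)
m(W) = -6 + 4*W² (m(W) = (W² + (3*W)*W) - 6 = (W² + 3*W²) - 6 = 4*W² - 6 = -6 + 4*W²)
(1*V(3, 2))*m(7) = (1*4)*(-6 + 4*7²) = 4*(-6 + 4*49) = 4*(-6 + 196) = 4*190 = 760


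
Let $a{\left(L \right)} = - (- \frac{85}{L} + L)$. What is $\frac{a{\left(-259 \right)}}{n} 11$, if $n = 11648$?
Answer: $\frac{184239}{754208} \approx 0.24428$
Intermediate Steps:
$a{\left(L \right)} = - L + \frac{85}{L}$ ($a{\left(L \right)} = - (L - \frac{85}{L}) = - L + \frac{85}{L}$)
$\frac{a{\left(-259 \right)}}{n} 11 = \frac{\left(-1\right) \left(-259\right) + \frac{85}{-259}}{11648} \cdot 11 = \left(259 + 85 \left(- \frac{1}{259}\right)\right) \frac{1}{11648} \cdot 11 = \left(259 - \frac{85}{259}\right) \frac{1}{11648} \cdot 11 = \frac{66996}{259} \cdot \frac{1}{11648} \cdot 11 = \frac{16749}{754208} \cdot 11 = \frac{184239}{754208}$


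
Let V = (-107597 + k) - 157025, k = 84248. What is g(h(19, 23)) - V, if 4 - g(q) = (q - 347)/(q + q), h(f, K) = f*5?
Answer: 17136036/95 ≈ 1.8038e+5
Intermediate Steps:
h(f, K) = 5*f
g(q) = 4 - (-347 + q)/(2*q) (g(q) = 4 - (q - 347)/(q + q) = 4 - (-347 + q)/(2*q))
V = -180374 (V = (-107597 + 84248) - 157025 = -23349 - 157025 = -180374)
g(h(19, 23)) - V = (347 + 7*(5*19))/(2*((5*19))) - 1*(-180374) = (½)*(347 + 7*95)/95 + 180374 = (½)*(1/95)*(347 + 665) + 180374 = (½)*(1/95)*1012 + 180374 = 506/95 + 180374 = 17136036/95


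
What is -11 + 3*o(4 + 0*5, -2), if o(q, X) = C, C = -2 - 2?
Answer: -23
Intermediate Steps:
C = -4
o(q, X) = -4
-11 + 3*o(4 + 0*5, -2) = -11 + 3*(-4) = -11 - 12 = -23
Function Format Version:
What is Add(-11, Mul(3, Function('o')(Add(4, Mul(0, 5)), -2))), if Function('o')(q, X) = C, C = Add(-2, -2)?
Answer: -23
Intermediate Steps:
C = -4
Function('o')(q, X) = -4
Add(-11, Mul(3, Function('o')(Add(4, Mul(0, 5)), -2))) = Add(-11, Mul(3, -4)) = Add(-11, -12) = -23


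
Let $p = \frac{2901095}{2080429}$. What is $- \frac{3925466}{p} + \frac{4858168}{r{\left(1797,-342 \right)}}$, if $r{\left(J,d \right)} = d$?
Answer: $- \frac{1403544718587274}{496087245} \approx -2.8292 \cdot 10^{6}$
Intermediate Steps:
$p = \frac{2901095}{2080429}$ ($p = 2901095 \cdot \frac{1}{2080429} = \frac{2901095}{2080429} \approx 1.3945$)
$- \frac{3925466}{p} + \frac{4858168}{r{\left(1797,-342 \right)}} = - \frac{3925466}{\frac{2901095}{2080429}} + \frac{4858168}{-342} = \left(-3925466\right) \frac{2080429}{2901095} + 4858168 \left(- \frac{1}{342}\right) = - \frac{8166653304914}{2901095} - \frac{2429084}{171} = - \frac{1403544718587274}{496087245}$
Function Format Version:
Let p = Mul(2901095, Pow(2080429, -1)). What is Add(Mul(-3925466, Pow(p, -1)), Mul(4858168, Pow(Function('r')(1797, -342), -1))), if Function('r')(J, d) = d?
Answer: Rational(-1403544718587274, 496087245) ≈ -2.8292e+6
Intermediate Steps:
p = Rational(2901095, 2080429) (p = Mul(2901095, Rational(1, 2080429)) = Rational(2901095, 2080429) ≈ 1.3945)
Add(Mul(-3925466, Pow(p, -1)), Mul(4858168, Pow(Function('r')(1797, -342), -1))) = Add(Mul(-3925466, Pow(Rational(2901095, 2080429), -1)), Mul(4858168, Pow(-342, -1))) = Add(Mul(-3925466, Rational(2080429, 2901095)), Mul(4858168, Rational(-1, 342))) = Add(Rational(-8166653304914, 2901095), Rational(-2429084, 171)) = Rational(-1403544718587274, 496087245)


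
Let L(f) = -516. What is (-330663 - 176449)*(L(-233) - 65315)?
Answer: 33383690072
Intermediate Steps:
(-330663 - 176449)*(L(-233) - 65315) = (-330663 - 176449)*(-516 - 65315) = -507112*(-65831) = 33383690072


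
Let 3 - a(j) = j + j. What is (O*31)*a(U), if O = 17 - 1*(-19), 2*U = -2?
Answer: 5580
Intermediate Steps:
U = -1 (U = (1/2)*(-2) = -1)
a(j) = 3 - 2*j (a(j) = 3 - (j + j) = 3 - 2*j)
O = 36 (O = 17 + 19 = 36)
(O*31)*a(U) = (36*31)*(3 - 2*(-1)) = 1116*(3 + 2) = 1116*5 = 5580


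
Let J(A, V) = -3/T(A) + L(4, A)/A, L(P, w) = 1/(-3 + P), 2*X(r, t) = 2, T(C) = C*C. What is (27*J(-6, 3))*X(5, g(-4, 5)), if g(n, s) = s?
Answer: -27/4 ≈ -6.7500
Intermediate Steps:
T(C) = C**2
X(r, t) = 1 (X(r, t) = (1/2)*2 = 1)
J(A, V) = 1/A - 3/A**2 (J(A, V) = -3/A**2 + 1/((-3 + 4)*A) = -3/A**2 + 1/(1*A) = -3/A**2 + 1/A = 1/A - 3/A**2)
(27*J(-6, 3))*X(5, g(-4, 5)) = (27*((-3 - 6)/(-6)**2))*1 = (27*((1/36)*(-9)))*1 = (27*(-1/4))*1 = -27/4*1 = -27/4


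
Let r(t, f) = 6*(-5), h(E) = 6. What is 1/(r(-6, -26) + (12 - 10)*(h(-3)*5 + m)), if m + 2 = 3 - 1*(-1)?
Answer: 1/34 ≈ 0.029412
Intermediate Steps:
m = 2 (m = -2 + (3 - 1*(-1)) = -2 + (3 + 1) = -2 + 4 = 2)
r(t, f) = -30
1/(r(-6, -26) + (12 - 10)*(h(-3)*5 + m)) = 1/(-30 + (12 - 10)*(6*5 + 2)) = 1/(-30 + 2*(30 + 2)) = 1/(-30 + 2*32) = 1/(-30 + 64) = 1/34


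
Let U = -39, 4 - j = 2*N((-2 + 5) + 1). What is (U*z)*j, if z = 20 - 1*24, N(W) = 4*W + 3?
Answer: -5304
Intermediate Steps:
N(W) = 3 + 4*W
j = -34 (j = 4 - 2*(3 + 4*((-2 + 5) + 1)) = 4 - 2*(3 + 4*(3 + 1)) = 4 - 2*(3 + 4*4) = 4 - 2*(3 + 16) = 4 - 2*19 = 4 - 1*38 = 4 - 38 = -34)
z = -4 (z = 20 - 24 = -4)
(U*z)*j = -39*(-4)*(-34) = 156*(-34) = -5304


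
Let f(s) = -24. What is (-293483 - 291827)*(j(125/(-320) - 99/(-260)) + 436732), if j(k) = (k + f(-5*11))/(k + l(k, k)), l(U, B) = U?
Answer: -10509798557775/41 ≈ -2.5634e+11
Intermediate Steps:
j(k) = (-24 + k)/(2*k) (j(k) = (k - 24)/(k + k) = (-24 + k)/((2*k)) = (-24 + k)*(1/(2*k)) = (-24 + k)/(2*k))
(-293483 - 291827)*(j(125/(-320) - 99/(-260)) + 436732) = (-293483 - 291827)*((-24 + (125/(-320) - 99/(-260)))/(2*(125/(-320) - 99/(-260))) + 436732) = -585310*((-24 + (125*(-1/320) - 99*(-1/260)))/(2*(125*(-1/320) - 99*(-1/260))) + 436732) = -585310*((-24 + (-25/64 + 99/260))/(2*(-25/64 + 99/260)) + 436732) = -585310*((-24 - 41/4160)/(2*(-41/4160)) + 436732) = -585310*((½)*(-4160/41)*(-99881/4160) + 436732) = -585310*(99881/82 + 436732) = -585310*35911905/82 = -10509798557775/41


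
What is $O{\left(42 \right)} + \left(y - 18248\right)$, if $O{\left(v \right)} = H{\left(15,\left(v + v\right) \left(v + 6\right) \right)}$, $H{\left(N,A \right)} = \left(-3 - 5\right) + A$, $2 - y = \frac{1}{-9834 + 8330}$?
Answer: $- \frac{21389887}{1504} \approx -14222.0$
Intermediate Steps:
$y = \frac{3009}{1504}$ ($y = 2 - \frac{1}{-9834 + 8330} = 2 - \frac{1}{-1504} = 2 - - \frac{1}{1504} = 2 + \frac{1}{1504} = \frac{3009}{1504} \approx 2.0007$)
$H{\left(N,A \right)} = -8 + A$
$O{\left(v \right)} = -8 + 2 v \left(6 + v\right)$ ($O{\left(v \right)} = -8 + \left(v + v\right) \left(v + 6\right) = -8 + 2 v \left(6 + v\right)$)
$O{\left(42 \right)} + \left(y - 18248\right) = \left(-8 + 2 \cdot 42 \left(6 + 42\right)\right) + \left(\frac{3009}{1504} - 18248\right) = \left(-8 + 2 \cdot 42 \cdot 48\right) - \frac{27441983}{1504} = \left(-8 + 4032\right) - \frac{27441983}{1504} = 4024 - \frac{27441983}{1504} = - \frac{21389887}{1504}$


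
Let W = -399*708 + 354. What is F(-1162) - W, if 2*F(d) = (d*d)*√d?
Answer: 282138 + 675122*I*√1162 ≈ 2.8214e+5 + 2.3014e+7*I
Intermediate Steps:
W = -282138 (W = -282492 + 354 = -282138)
F(d) = d^(5/2)/2 (F(d) = ((d*d)*√d)/2 = (d²*√d)/2 = d^(5/2)/2)
F(-1162) - W = (-1162)^(5/2)/2 - 1*(-282138) = (1350244*I*√1162)/2 + 282138 = 675122*I*√1162 + 282138 = 282138 + 675122*I*√1162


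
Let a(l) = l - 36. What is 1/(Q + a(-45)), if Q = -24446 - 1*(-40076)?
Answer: 1/15549 ≈ 6.4313e-5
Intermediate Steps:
a(l) = -36 + l
Q = 15630 (Q = -24446 + 40076 = 15630)
1/(Q + a(-45)) = 1/(15630 + (-36 - 45)) = 1/(15630 - 81) = 1/15549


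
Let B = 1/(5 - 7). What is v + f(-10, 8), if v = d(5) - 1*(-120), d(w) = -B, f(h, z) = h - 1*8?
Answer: 205/2 ≈ 102.50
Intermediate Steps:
B = -½ (B = 1/(-2) = -½ ≈ -0.50000)
f(h, z) = -8 + h (f(h, z) = h - 8 = -8 + h)
d(w) = ½ (d(w) = -1*(-½) = ½)
v = 241/2 (v = ½ - 1*(-120) = ½ + 120 = 241/2 ≈ 120.50)
v + f(-10, 8) = 241/2 + (-8 - 10) = 241/2 - 18 = 205/2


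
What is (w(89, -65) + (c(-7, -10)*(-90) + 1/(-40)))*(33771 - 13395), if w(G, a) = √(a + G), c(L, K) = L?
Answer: 64181853/5 + 40752*√6 ≈ 1.2936e+7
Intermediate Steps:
w(G, a) = √(G + a)
(w(89, -65) + (c(-7, -10)*(-90) + 1/(-40)))*(33771 - 13395) = (√(89 - 65) + (-7*(-90) + 1/(-40)))*(33771 - 13395) = (√24 + (630 - 1/40))*20376 = (2*√6 + 25199/40)*20376 = (25199/40 + 2*√6)*20376 = 64181853/5 + 40752*√6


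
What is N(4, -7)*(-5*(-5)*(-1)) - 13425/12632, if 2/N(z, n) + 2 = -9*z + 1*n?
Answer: 5495/113688 ≈ 0.048334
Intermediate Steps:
N(z, n) = 2/(-2 + n - 9*z) (N(z, n) = 2/(-2 + (-9*z + 1*n)) = 2/(-2 + (-9*z + n)) = 2/(-2 + (n - 9*z)) = 2/(-2 + n - 9*z))
N(4, -7)*(-5*(-5)*(-1)) - 13425/12632 = (-2/(2 - 1*(-7) + 9*4))*(-5*(-5)*(-1)) - 13425/12632 = (-2/(2 + 7 + 36))*(25*(-1)) - 13425/12632 = -2/45*(-25) - 1*13425/12632 = -2*1/45*(-25) - 13425/12632 = -2/45*(-25) - 13425/12632 = 10/9 - 13425/12632 = 5495/113688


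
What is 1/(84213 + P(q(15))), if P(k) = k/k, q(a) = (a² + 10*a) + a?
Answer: 1/84214 ≈ 1.1875e-5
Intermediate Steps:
q(a) = a² + 11*a
P(k) = 1
1/(84213 + P(q(15))) = 1/(84213 + 1) = 1/84214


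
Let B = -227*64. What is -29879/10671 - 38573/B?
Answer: -22469629/155028288 ≈ -0.14494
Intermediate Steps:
B = -14528
-29879/10671 - 38573/B = -29879/10671 - 38573/(-14528) = -29879*1/10671 - 38573*(-1/14528) = -29879/10671 + 38573/14528 = -22469629/155028288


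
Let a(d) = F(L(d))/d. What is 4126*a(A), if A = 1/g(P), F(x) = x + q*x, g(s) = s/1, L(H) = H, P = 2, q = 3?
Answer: 16504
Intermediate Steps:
g(s) = s (g(s) = s*1 = s)
F(x) = 4*x (F(x) = x + 3*x = 4*x)
A = ½ (A = 1/2 = ½ ≈ 0.50000)
a(d) = 4 (a(d) = (4*d)/d = 4)
4126*a(A) = 4126*4 = 16504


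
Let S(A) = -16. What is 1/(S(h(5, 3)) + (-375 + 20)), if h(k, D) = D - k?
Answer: -1/371 ≈ -0.0026954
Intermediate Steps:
1/(S(h(5, 3)) + (-375 + 20)) = 1/(-16 + (-375 + 20)) = 1/(-16 - 355) = 1/(-371) = -1/371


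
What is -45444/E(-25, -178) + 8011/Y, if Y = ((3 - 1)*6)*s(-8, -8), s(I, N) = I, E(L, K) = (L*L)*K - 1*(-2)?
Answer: -55427819/667488 ≈ -83.039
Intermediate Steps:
E(L, K) = 2 + K*L**2 (E(L, K) = L**2*K + 2 = K*L**2 + 2 = 2 + K*L**2)
Y = -96 (Y = ((3 - 1)*6)*(-8) = (2*6)*(-8) = 12*(-8) = -96)
-45444/E(-25, -178) + 8011/Y = -45444/(2 - 178*(-25)**2) + 8011/(-96) = -45444/(2 - 178*625) + 8011*(-1/96) = -45444/(2 - 111250) - 8011/96 = -45444/(-111248) - 8011/96 = -45444*(-1/111248) - 8011/96 = 11361/27812 - 8011/96 = -55427819/667488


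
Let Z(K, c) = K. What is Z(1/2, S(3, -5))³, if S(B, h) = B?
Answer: ⅛ ≈ 0.12500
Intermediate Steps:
Z(1/2, S(3, -5))³ = (1/2)³ = (½)³ = ⅛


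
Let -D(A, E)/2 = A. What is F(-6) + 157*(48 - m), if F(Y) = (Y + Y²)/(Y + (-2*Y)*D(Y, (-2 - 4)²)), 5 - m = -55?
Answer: -43327/23 ≈ -1883.8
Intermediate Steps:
m = 60 (m = 5 - 1*(-55) = 5 + 55 = 60)
D(A, E) = -2*A
F(Y) = (Y + Y²)/(Y + 4*Y²) (F(Y) = (Y + Y²)/(Y + (-2*Y)*(-2*Y)) = (Y + Y²)/(Y + 4*Y²))
F(-6) + 157*(48 - m) = (1 - 6)/(1 + 4*(-6)) + 157*(48 - 1*60) = -5/(1 - 24) + 157*(48 - 60) = -5/(-23) + 157*(-12) = -1/23*(-5) - 1884 = 5/23 - 1884 = -43327/23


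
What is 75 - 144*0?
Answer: 75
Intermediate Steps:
75 - 144*0 = 75 + 0 = 75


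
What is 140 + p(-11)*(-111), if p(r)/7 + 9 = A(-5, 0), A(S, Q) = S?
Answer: 11018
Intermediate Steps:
p(r) = -98 (p(r) = -63 + 7*(-5) = -63 - 35 = -98)
140 + p(-11)*(-111) = 140 - 98*(-111) = 140 + 10878 = 11018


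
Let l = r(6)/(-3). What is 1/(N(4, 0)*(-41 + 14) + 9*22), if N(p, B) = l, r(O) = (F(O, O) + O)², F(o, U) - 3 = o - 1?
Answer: 1/1962 ≈ 0.00050968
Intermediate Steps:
F(o, U) = 2 + o (F(o, U) = 3 + (o - 1) = 3 + (-1 + o) = 2 + o)
r(O) = (2 + 2*O)² (r(O) = ((2 + O) + O)² = (2 + 2*O)²)
l = -196/3 (l = (4*(1 + 6)²)/(-3) = (4*7²)*(-⅓) = (4*49)*(-⅓) = 196*(-⅓) = -196/3 ≈ -65.333)
N(p, B) = -196/3
1/(N(4, 0)*(-41 + 14) + 9*22) = 1/(-196*(-41 + 14)/3 + 9*22) = 1/(-196/3*(-27) + 198) = 1/(1764 + 198) = 1/1962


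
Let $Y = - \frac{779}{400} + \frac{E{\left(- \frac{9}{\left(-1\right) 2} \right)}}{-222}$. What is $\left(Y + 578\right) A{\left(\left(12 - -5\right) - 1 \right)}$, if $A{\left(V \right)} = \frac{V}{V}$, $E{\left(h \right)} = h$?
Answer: $\frac{8525277}{14800} \approx 576.03$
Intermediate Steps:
$Y = - \frac{29123}{14800}$ ($Y = - \frac{779}{400} + \frac{\left(-9\right) \frac{1}{\left(-1\right) 2}}{-222} = \left(-779\right) \frac{1}{400} + - \frac{9}{-2} \left(- \frac{1}{222}\right) = - \frac{779}{400} + \left(-9\right) \left(- \frac{1}{2}\right) \left(- \frac{1}{222}\right) = - \frac{779}{400} + \frac{9}{2} \left(- \frac{1}{222}\right) = - \frac{779}{400} - \frac{3}{148} = - \frac{29123}{14800} \approx -1.9678$)
$A{\left(V \right)} = 1$
$\left(Y + 578\right) A{\left(\left(12 - -5\right) - 1 \right)} = \left(- \frac{29123}{14800} + 578\right) 1 = \frac{8525277}{14800} \cdot 1 = \frac{8525277}{14800}$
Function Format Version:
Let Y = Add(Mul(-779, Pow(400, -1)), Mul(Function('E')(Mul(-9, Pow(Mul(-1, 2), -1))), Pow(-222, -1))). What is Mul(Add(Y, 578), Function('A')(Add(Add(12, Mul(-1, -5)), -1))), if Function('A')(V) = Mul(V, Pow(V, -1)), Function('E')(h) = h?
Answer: Rational(8525277, 14800) ≈ 576.03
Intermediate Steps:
Y = Rational(-29123, 14800) (Y = Add(Mul(-779, Pow(400, -1)), Mul(Mul(-9, Pow(Mul(-1, 2), -1)), Pow(-222, -1))) = Add(Mul(-779, Rational(1, 400)), Mul(Mul(-9, Pow(-2, -1)), Rational(-1, 222))) = Add(Rational(-779, 400), Mul(Mul(-9, Rational(-1, 2)), Rational(-1, 222))) = Add(Rational(-779, 400), Mul(Rational(9, 2), Rational(-1, 222))) = Add(Rational(-779, 400), Rational(-3, 148)) = Rational(-29123, 14800) ≈ -1.9678)
Function('A')(V) = 1
Mul(Add(Y, 578), Function('A')(Add(Add(12, Mul(-1, -5)), -1))) = Mul(Add(Rational(-29123, 14800), 578), 1) = Mul(Rational(8525277, 14800), 1) = Rational(8525277, 14800)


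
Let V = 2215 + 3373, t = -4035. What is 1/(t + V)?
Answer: 1/1553 ≈ 0.00064391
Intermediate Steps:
V = 5588
1/(t + V) = 1/(-4035 + 5588) = 1/1553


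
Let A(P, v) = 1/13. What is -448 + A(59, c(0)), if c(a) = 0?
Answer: -5823/13 ≈ -447.92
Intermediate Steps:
A(P, v) = 1/13
-448 + A(59, c(0)) = -448 + 1/13 = -5823/13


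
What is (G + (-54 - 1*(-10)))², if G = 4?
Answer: 1600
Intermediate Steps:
(G + (-54 - 1*(-10)))² = (4 + (-54 - 1*(-10)))² = (4 + (-54 + 10))² = (4 - 44)² = (-40)² = 1600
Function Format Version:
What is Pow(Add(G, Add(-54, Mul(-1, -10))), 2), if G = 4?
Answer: 1600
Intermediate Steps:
Pow(Add(G, Add(-54, Mul(-1, -10))), 2) = Pow(Add(4, Add(-54, Mul(-1, -10))), 2) = Pow(Add(4, Add(-54, 10)), 2) = Pow(Add(4, -44), 2) = Pow(-40, 2) = 1600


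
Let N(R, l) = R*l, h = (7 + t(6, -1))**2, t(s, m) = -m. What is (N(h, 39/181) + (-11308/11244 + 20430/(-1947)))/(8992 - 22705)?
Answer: -756598571/4528106087967 ≈ -0.00016709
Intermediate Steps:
h = 64 (h = (7 - 1*(-1))**2 = (7 + 1)**2 = 8**2 = 64)
(N(h, 39/181) + (-11308/11244 + 20430/(-1947)))/(8992 - 22705) = (64*(39/181) + (-11308/11244 + 20430/(-1947)))/(8992 - 22705) = (64*(39*(1/181)) + (-11308*1/11244 + 20430*(-1/1947)))/(-13713) = (64*(39/181) + (-2827/2811 - 6810/649))*(-1/13713) = (2496/181 - 20977633/1824339)*(-1/13713) = (756598571/330205359)*(-1/13713) = -756598571/4528106087967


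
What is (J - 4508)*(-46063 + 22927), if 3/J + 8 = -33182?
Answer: 1730810210064/16595 ≈ 1.0430e+8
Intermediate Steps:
J = -3/33190 (J = 3/(-8 - 33182) = 3/(-33190) = 3*(-1/33190) = -3/33190 ≈ -9.0389e-5)
(J - 4508)*(-46063 + 22927) = (-3/33190 - 4508)*(-46063 + 22927) = -149620523/33190*(-23136) = 1730810210064/16595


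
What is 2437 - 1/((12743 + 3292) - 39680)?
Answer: 57622866/23645 ≈ 2437.0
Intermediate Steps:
2437 - 1/((12743 + 3292) - 39680) = 2437 - 1/(16035 - 39680) = 2437 - 1/(-23645) = 2437 - 1*(-1/23645) = 2437 + 1/23645 = 57622866/23645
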